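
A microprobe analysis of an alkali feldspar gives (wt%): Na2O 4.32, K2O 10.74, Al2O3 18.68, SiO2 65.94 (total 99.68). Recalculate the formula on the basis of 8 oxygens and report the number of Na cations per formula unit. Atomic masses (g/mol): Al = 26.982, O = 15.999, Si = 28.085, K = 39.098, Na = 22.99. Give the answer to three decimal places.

Na2O (M=61.979): mol = 0.06970; Na = 0.13940, O = 0.06970.
K2O (M=94.195): mol = 0.11402; K = 0.22804, O = 0.11402.
Al2O3 (M=101.961): mol = 0.18321; Al = 0.36642, O = 0.54963.
SiO2 (M=60.083): mol = 1.09748; Si = 1.09748, O = 2.19496.
ΣO = 2.92831; factor = 8/ΣO = 2.73195.
Na apfu = 0.13940 × 2.73195 = 0.381.

0.381 Na apfu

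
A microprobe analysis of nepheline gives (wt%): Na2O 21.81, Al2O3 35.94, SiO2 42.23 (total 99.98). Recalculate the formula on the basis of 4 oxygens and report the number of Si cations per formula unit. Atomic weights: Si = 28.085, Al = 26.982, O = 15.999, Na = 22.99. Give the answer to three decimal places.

0.999 Si apfu

Na2O: 21.81/61.979 = 0.35189 mol → 0.70378 mol Na, 0.35189 mol O.
Al2O3: 35.94/101.961 = 0.35249 mol → 0.70498 mol Al, 1.05747 mol O.
SiO2: 42.23/60.083 = 0.70286 mol → 0.70286 mol Si, 1.40572 mol O.
Total oxygen = 2.81508 mol. Normalization factor = 4/2.81508 = 1.42092.
Si per 4 O = 0.70286 × 1.42092 = 0.999.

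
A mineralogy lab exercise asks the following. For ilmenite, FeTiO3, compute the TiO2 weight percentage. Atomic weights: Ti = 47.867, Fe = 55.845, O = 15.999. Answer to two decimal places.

M(FeTiO3) = 151.709 g/mol; M(TiO2) = 79.865 g/mol.
Moles TiO2 per formula unit = 1 Ti ÷ 1 = 1.0000.
TiO2 fraction = (1.0000 × 79.865) / 151.709 = 79.865/151.709 = 0.5264.

52.64 wt%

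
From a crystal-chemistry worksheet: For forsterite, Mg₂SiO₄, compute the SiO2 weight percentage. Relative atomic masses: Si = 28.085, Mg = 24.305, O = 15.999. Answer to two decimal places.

42.71 wt%

Molar mass of Mg₂SiO₄ = 2×24.305 + 1×28.085 + 4×15.999 = 140.691 g/mol.
Each formula unit contains 1 Si, equivalent to 1/1 = 1.0000 mol SiO2.
M(SiO2) = 1×28.085 + 2×15.999 = 60.083 g/mol.
Mass of SiO2 per formula unit = 1.0000 × 60.083 = 60.083 g.
SiO2 wt% = 60.083 / 140.691 × 100 = 42.71%.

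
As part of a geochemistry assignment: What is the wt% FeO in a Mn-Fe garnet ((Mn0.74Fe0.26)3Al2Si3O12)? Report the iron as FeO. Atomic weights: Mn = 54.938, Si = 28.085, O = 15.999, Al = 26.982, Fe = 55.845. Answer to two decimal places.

11.30 wt%

Molar mass of (Mn0.74Fe0.26)3Al2Si3O12 = 2.22*54.938 + 0.78*55.845 + 2*26.982 + 3*28.085 + 12*15.999 = 495.728 g/mol.
Each formula unit contains 0.78 Fe, equivalent to 0.78/1 = 0.7800 mol FeO.
M(FeO) = 1×55.845 + 1×15.999 = 71.844 g/mol.
Mass of FeO per formula unit = 0.7800 × 71.844 = 56.038 g.
FeO wt% = 56.038 / 495.728 × 100 = 11.30%.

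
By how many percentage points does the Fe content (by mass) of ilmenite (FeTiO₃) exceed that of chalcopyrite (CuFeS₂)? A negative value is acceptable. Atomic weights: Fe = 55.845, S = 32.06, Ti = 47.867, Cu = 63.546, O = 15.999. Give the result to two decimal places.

6.38 percentage points

M(FeTiO₃) = 151.709 g/mol, so wt% Fe = 55.845/151.709 × 100 = 36.81%.
M(CuFeS₂) = 183.511 g/mol, so wt% Fe = 55.845/183.511 × 100 = 30.43%.
36.81 − 30.43 = 6.38 pp.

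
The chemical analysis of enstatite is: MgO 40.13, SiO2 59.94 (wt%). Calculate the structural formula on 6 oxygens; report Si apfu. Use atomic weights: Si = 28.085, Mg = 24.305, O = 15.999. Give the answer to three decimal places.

2.001 Si apfu

MgO (M=40.304): mol = 0.99568; Mg = 0.99568, O = 0.99568.
SiO2 (M=60.083): mol = 0.99762; Si = 0.99762, O = 1.99524.
ΣO = 2.99092; factor = 6/ΣO = 2.00607.
Si apfu = 0.99762 × 2.00607 = 2.001.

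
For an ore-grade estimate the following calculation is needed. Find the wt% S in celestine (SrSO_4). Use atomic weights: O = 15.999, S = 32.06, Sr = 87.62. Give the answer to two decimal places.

M(SrSO_4) = 183.676 g/mol.
S contributes 1 × 32.06 = 32.060 g per mole.
32.060/183.676 = 0.1745 → 17.45%.

17.45 weight percent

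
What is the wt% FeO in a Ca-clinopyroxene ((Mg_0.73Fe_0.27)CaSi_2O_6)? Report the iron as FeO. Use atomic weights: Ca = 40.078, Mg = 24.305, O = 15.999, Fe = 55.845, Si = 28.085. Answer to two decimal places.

8.62 wt%

Formula mass = 225.063 g/mol.
0.27 Fe → 0.2700 mol FeO per formula unit; M(FeO) = 71.844, so FeO mass = 19.398 g.
19.398/225.063 × 100 = 8.62 wt%.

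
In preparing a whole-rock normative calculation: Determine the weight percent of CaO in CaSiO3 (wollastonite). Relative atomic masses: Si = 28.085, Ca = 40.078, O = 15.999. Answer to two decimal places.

48.28 wt%

Formula mass = 116.160 g/mol.
1 Ca → 1.0000 mol CaO per formula unit; M(CaO) = 56.077, so CaO mass = 56.077 g.
56.077/116.160 × 100 = 48.28 wt%.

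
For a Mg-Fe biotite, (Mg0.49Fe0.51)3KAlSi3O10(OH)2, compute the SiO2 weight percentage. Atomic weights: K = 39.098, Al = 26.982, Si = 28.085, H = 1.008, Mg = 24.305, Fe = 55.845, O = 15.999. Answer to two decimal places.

38.72 wt%

Formula mass = 465.510 g/mol.
3 Si → 3.0000 mol SiO2 per formula unit; M(SiO2) = 60.083, so SiO2 mass = 180.249 g.
180.249/465.510 × 100 = 38.72 wt%.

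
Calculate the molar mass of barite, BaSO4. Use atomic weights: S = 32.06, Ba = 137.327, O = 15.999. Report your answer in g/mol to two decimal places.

Ba: 1 × 137.327 = 137.3270
S: 1 × 32.06 = 32.0600
O: 4 × 15.999 = 63.9960
Summing the contributions gives the formula mass.

233.38 g/mol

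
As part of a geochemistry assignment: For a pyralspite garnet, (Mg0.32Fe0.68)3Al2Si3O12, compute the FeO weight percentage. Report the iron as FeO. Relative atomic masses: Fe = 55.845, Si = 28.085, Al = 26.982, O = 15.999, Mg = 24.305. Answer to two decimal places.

M((Mg0.32Fe0.68)3Al2Si3O12) = 467.464 g/mol; M(FeO) = 71.844 g/mol.
Moles FeO per formula unit = 2.04 Fe ÷ 1 = 2.0400.
FeO fraction = (2.0400 × 71.844) / 467.464 = 146.562/467.464 = 0.3135.

31.35 wt%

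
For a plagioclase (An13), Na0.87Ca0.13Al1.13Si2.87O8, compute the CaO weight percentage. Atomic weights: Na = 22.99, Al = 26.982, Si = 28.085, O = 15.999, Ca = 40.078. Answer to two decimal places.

2.76 wt%

Molar mass of Na0.87Ca0.13Al1.13Si2.87O8 = 0.87·22.99 + 0.13·40.078 + 1.13·26.982 + 2.87·28.085 + 8·15.999 = 264.297 g/mol.
Each formula unit contains 0.13 Ca, equivalent to 0.13/1 = 0.1300 mol CaO.
M(CaO) = 1×40.078 + 1×15.999 = 56.077 g/mol.
Mass of CaO per formula unit = 0.1300 × 56.077 = 7.290 g.
CaO wt% = 7.290 / 264.297 × 100 = 2.76%.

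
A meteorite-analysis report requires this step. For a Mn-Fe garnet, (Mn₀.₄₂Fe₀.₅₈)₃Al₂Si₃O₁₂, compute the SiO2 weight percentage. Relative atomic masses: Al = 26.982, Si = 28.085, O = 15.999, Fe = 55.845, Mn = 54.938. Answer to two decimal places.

Molar mass of (Mn₀.₄₂Fe₀.₅₈)₃Al₂Si₃O₁₂ = 1.26·54.938 + 1.74·55.845 + 2·26.982 + 3·28.085 + 12·15.999 = 496.599 g/mol.
Each formula unit contains 3 Si, equivalent to 3/1 = 3.0000 mol SiO2.
M(SiO2) = 1×28.085 + 2×15.999 = 60.083 g/mol.
Mass of SiO2 per formula unit = 3.0000 × 60.083 = 180.249 g.
SiO2 wt% = 180.249 / 496.599 × 100 = 36.30%.

36.30 wt%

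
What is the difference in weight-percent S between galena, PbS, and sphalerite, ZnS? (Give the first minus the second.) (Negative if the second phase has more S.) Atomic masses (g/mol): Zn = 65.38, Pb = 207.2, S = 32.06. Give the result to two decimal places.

-19.50 percentage points

S in PbS: molar mass 239.260 g/mol; 1×32.06 = 32.060 g → 13.40 wt%.
S in ZnS: molar mass 97.440 g/mol; 1×32.06 = 32.060 g → 32.90 wt%.
Difference = 13.40 − 32.90 = -19.50 percentage points.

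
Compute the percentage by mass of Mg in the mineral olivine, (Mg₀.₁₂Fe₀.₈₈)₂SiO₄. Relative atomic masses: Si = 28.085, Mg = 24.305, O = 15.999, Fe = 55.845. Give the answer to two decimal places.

2.97 mass %

Formula mass = 0.24*24.305 + 1.76*55.845 + 1*28.085 + 4*15.999 = 196.201 g/mol, of which 5.833 g is Mg.
So Mg makes up 5.833/196.201 = 0.0297 of the mass, i.e. 2.97%.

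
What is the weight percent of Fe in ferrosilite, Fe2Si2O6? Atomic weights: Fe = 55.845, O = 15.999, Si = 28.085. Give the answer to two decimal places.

42.33 mass %

M(Fe2Si2O6) = 263.854 g/mol.
Fe contributes 2 × 55.845 = 111.690 g per mole.
111.690/263.854 = 0.4233 → 42.33%.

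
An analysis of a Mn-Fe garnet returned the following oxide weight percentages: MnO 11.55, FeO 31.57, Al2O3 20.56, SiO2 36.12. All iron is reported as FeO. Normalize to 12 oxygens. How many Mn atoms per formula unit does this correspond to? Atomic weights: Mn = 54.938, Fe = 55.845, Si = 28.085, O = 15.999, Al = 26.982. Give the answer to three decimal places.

0.811 Mn apfu

MnO (M=70.937): mol = 0.16282; Mn = 0.16282, O = 0.16282.
FeO (M=71.844): mol = 0.43942; Fe = 0.43942, O = 0.43942.
Al2O3 (M=101.961): mol = 0.20165; Al = 0.40330, O = 0.60495.
SiO2 (M=60.083): mol = 0.60117; Si = 0.60117, O = 1.20234.
ΣO = 2.40953; factor = 12/ΣO = 4.98022.
Mn apfu = 0.16282 × 4.98022 = 0.811.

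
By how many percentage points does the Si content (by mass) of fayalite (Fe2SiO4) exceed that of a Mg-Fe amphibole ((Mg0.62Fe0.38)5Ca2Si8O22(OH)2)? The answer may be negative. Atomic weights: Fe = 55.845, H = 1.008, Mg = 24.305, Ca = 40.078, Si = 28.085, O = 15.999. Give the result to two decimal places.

Si in Fe2SiO4: molar mass 203.771 g/mol; 1×28.085 = 28.085 g → 13.78 wt%.
Si in (Mg0.62Fe0.38)5Ca2Si8O22(OH)2: molar mass 872.279 g/mol; 8×28.085 = 224.680 g → 25.76 wt%.
Difference = 13.78 − 25.76 = -11.98 percentage points.

-11.98 percentage points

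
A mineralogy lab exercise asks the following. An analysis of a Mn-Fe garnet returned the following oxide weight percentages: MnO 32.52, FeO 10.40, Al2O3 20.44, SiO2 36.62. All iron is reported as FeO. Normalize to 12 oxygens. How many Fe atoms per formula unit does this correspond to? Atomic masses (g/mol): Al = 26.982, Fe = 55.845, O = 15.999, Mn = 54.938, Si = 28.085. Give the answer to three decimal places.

MnO (M=70.937): mol = 0.45843; Mn = 0.45843, O = 0.45843.
FeO (M=71.844): mol = 0.14476; Fe = 0.14476, O = 0.14476.
Al2O3 (M=101.961): mol = 0.20047; Al = 0.40094, O = 0.60141.
SiO2 (M=60.083): mol = 0.60949; Si = 0.60949, O = 1.21898.
ΣO = 2.42358; factor = 12/ΣO = 4.95135.
Fe apfu = 0.14476 × 4.95135 = 0.717.

0.717 Fe apfu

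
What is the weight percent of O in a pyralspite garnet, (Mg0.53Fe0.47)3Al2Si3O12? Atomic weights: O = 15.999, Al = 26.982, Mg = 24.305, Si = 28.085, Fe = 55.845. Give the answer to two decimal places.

M((Mg0.53Fe0.47)3Al2Si3O12) = 447.593 g/mol.
O contributes 12 × 15.999 = 191.988 g per mole.
191.988/447.593 = 0.4289 → 42.89%.

42.89 mass %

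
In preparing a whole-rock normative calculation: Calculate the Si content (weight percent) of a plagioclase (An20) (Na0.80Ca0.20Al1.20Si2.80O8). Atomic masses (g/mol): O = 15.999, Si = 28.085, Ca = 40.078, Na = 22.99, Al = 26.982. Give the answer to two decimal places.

M(Na0.80Ca0.20Al1.20Si2.80O8) = 265.416 g/mol.
Si contributes 2.80 × 28.085 = 78.638 g per mole.
78.638/265.416 = 0.2963 → 29.63%.

29.63 weight percent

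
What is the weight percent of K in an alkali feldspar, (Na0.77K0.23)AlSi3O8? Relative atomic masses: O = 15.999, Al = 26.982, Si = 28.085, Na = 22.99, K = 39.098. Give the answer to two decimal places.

3.38 mass %

M((Na0.77K0.23)AlSi3O8) = 265.924 g/mol.
K contributes 0.23 × 39.098 = 8.993 g per mole.
8.993/265.924 = 0.0338 → 3.38%.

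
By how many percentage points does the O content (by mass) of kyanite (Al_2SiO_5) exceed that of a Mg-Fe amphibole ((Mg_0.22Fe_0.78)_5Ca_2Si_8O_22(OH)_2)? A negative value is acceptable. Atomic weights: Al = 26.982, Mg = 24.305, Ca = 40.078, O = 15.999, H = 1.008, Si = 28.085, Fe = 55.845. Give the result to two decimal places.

O in Al_2SiO_5: molar mass 162.044 g/mol; 5×15.999 = 79.995 g → 49.37 wt%.
O in (Mg_0.22Fe_0.78)_5Ca_2Si_8O_22(OH)_2: molar mass 935.359 g/mol; 24×15.999 = 383.976 g → 41.05 wt%.
Difference = 49.37 − 41.05 = 8.32 percentage points.

8.32 percentage points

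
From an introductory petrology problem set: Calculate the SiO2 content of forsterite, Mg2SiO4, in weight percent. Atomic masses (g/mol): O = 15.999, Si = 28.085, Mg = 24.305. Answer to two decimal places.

42.71 wt%

Formula mass = 140.691 g/mol.
1 Si → 1.0000 mol SiO2 per formula unit; M(SiO2) = 60.083, so SiO2 mass = 60.083 g.
60.083/140.691 × 100 = 42.71 wt%.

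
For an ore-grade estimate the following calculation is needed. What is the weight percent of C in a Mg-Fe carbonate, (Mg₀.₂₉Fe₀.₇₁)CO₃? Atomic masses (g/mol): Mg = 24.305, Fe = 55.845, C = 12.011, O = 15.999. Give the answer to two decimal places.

11.26 wt%

Formula mass = 0.29×24.305 + 0.71×55.845 + 1×12.011 + 3×15.999 = 106.706 g/mol, of which 12.011 g is C.
So C makes up 12.011/106.706 = 0.1126 of the mass, i.e. 11.26%.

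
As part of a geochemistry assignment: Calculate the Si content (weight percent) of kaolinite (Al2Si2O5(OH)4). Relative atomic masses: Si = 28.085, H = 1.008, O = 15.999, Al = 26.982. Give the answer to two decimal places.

21.76 weight percent

Molar mass of Al2Si2O5(OH)4: 2×26.982 + 2×28.085 + 9×15.999 + 4×1.008 = 258.157 g/mol.
Mass of Si per formula unit: 2 × 28.085 = 56.170 g.
Weight fraction Si = 56.170 / 258.157 = 0.2176.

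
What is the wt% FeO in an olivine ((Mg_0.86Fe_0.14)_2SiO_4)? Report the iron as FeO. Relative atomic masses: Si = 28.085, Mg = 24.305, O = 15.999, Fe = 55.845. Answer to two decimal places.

13.45 wt%

M((Mg_0.86Fe_0.14)_2SiO_4) = 149.522 g/mol; M(FeO) = 71.844 g/mol.
Moles FeO per formula unit = 0.28 Fe ÷ 1 = 0.2800.
FeO fraction = (0.2800 × 71.844) / 149.522 = 20.116/149.522 = 0.1345.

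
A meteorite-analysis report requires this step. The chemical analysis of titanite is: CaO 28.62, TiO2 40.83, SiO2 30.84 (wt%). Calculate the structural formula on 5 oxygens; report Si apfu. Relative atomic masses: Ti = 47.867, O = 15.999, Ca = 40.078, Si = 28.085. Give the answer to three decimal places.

1.003 Si apfu

CaO (M=56.077): mol = 0.51037; Ca = 0.51037, O = 0.51037.
TiO2 (M=79.865): mol = 0.51124; Ti = 0.51124, O = 1.02248.
SiO2 (M=60.083): mol = 0.51329; Si = 0.51329, O = 1.02658.
ΣO = 2.55943; factor = 5/ΣO = 1.95356.
Si apfu = 0.51329 × 1.95356 = 1.003.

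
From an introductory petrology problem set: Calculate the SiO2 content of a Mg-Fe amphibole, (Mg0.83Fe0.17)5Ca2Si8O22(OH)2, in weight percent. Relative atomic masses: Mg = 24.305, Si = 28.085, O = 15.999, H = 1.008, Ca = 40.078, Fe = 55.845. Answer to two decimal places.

57.28 wt%

Molar mass of (Mg0.83Fe0.17)5Ca2Si8O22(OH)2 = 4.15·24.305 + 0.85·55.845 + 2·40.078 + 8·28.085 + 24·15.999 + 2·1.008 = 839.162 g/mol.
Each formula unit contains 8 Si, equivalent to 8/1 = 8.0000 mol SiO2.
M(SiO2) = 1×28.085 + 2×15.999 = 60.083 g/mol.
Mass of SiO2 per formula unit = 8.0000 × 60.083 = 480.664 g.
SiO2 wt% = 480.664 / 839.162 × 100 = 57.28%.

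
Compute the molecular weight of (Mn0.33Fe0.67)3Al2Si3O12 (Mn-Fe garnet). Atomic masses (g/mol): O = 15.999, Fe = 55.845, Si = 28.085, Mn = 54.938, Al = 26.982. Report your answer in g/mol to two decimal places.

496.84 g/mol

M = 0.99(54.938) + 2.01(55.845) + 2(26.982) + 3(28.085) + 12(15.999)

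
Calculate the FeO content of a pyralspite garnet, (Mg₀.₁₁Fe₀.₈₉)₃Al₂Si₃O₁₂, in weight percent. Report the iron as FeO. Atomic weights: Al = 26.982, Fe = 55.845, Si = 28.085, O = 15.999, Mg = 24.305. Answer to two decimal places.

Formula mass = 487.334 g/mol.
2.67 Fe → 2.6700 mol FeO per formula unit; M(FeO) = 71.844, so FeO mass = 191.823 g.
191.823/487.334 × 100 = 39.36 wt%.

39.36 wt%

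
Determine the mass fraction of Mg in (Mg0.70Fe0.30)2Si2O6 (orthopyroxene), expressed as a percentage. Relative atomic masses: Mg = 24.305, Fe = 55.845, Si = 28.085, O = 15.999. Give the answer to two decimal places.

15.49 wt%

M((Mg0.70Fe0.30)2Si2O6) = 219.698 g/mol.
Mg contributes 1.40 × 24.305 = 34.027 g per mole.
34.027/219.698 = 0.1549 → 15.49%.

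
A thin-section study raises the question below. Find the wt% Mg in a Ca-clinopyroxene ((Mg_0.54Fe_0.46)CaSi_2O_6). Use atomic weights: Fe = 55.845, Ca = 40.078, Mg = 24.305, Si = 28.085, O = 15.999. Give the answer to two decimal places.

5.68 wt%

M((Mg_0.54Fe_0.46)CaSi_2O_6) = 231.055 g/mol.
Mg contributes 0.54 × 24.305 = 13.125 g per mole.
13.125/231.055 = 0.0568 → 5.68%.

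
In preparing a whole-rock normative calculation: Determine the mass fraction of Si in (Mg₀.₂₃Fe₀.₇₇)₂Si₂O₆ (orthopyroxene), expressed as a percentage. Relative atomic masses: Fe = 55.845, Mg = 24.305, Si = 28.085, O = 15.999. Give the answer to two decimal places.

22.53 wt%

Formula mass = 0.46*24.305 + 1.54*55.845 + 2*28.085 + 6*15.999 = 249.346 g/mol, of which 56.170 g is Si.
So Si makes up 56.170/249.346 = 0.2253 of the mass, i.e. 22.53%.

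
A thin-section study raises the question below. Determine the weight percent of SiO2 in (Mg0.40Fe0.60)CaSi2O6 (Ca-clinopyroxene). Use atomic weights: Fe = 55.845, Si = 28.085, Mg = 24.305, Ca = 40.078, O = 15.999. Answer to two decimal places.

M((Mg0.40Fe0.60)CaSi2O6) = 235.471 g/mol; M(SiO2) = 60.083 g/mol.
Moles SiO2 per formula unit = 2 Si ÷ 1 = 2.0000.
SiO2 fraction = (2.0000 × 60.083) / 235.471 = 120.166/235.471 = 0.5103.

51.03 wt%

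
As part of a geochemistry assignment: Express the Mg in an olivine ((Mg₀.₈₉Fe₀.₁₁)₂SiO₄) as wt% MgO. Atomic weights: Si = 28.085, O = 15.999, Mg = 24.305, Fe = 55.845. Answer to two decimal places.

48.60 wt%

M((Mg₀.₈₉Fe₀.₁₁)₂SiO₄) = 147.630 g/mol; M(MgO) = 40.304 g/mol.
Moles MgO per formula unit = 1.78 Mg ÷ 1 = 1.7800.
MgO fraction = (1.7800 × 40.304) / 147.630 = 71.741/147.630 = 0.4860.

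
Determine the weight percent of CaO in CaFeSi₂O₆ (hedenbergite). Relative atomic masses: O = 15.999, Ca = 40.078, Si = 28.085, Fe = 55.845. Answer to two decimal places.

Formula mass = 248.087 g/mol.
1 Ca → 1.0000 mol CaO per formula unit; M(CaO) = 56.077, so CaO mass = 56.077 g.
56.077/248.087 × 100 = 22.60 wt%.

22.60 wt%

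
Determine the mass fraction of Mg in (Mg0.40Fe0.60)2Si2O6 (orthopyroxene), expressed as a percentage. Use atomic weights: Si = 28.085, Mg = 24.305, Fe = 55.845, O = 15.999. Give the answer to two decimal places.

Molar mass of (Mg0.40Fe0.60)2Si2O6: 0.80·24.305 + 1.20·55.845 + 2·28.085 + 6·15.999 = 238.622 g/mol.
Mass of Mg per formula unit: 0.80 × 24.305 = 19.444 g.
Weight fraction Mg = 19.444 / 238.622 = 0.0815.

8.15 wt%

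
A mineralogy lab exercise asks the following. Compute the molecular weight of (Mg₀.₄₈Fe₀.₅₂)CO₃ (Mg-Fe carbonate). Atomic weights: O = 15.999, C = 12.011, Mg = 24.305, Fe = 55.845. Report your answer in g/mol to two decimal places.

100.71 g/mol

The formula mass is the sum 0.48·24.305 + 0.52·55.845 + 1·12.011 + 3·15.999.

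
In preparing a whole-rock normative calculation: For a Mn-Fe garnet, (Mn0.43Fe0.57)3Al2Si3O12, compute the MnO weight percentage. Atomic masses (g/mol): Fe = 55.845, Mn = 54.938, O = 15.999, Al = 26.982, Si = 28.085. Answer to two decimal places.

18.43 wt%

M((Mn0.43Fe0.57)3Al2Si3O12) = 496.572 g/mol; M(MnO) = 70.937 g/mol.
Moles MnO per formula unit = 1.29 Mn ÷ 1 = 1.2900.
MnO fraction = (1.2900 × 70.937) / 496.572 = 91.509/496.572 = 0.1843.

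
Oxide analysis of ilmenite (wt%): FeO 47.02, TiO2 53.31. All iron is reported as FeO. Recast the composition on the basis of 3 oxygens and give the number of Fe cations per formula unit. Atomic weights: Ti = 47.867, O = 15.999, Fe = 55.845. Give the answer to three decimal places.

FeO: 47.02/71.844 = 0.65447 mol → 0.65447 mol Fe, 0.65447 mol O.
TiO2: 53.31/79.865 = 0.66750 mol → 0.66750 mol Ti, 1.33500 mol O.
Total oxygen = 1.98947 mol. Normalization factor = 3/1.98947 = 1.50794.
Fe per 3 O = 0.65447 × 1.50794 = 0.987.

0.987 Fe apfu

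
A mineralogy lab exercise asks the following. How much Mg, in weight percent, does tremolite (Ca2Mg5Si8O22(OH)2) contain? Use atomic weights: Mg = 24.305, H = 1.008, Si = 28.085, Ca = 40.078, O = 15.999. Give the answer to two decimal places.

14.96 weight percent

Formula mass = 2*40.078 + 5*24.305 + 8*28.085 + 24*15.999 + 2*1.008 = 812.353 g/mol, of which 121.525 g is Mg.
So Mg makes up 121.525/812.353 = 0.1496 of the mass, i.e. 14.96%.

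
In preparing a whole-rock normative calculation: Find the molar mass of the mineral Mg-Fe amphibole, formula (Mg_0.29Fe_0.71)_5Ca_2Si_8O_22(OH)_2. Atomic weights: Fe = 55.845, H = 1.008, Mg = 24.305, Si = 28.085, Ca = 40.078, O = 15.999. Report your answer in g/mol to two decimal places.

924.32 g/mol

M = 1.45×24.305 + 3.55×55.845 + 2×40.078 + 8×28.085 + 24×15.999 + 2×1.008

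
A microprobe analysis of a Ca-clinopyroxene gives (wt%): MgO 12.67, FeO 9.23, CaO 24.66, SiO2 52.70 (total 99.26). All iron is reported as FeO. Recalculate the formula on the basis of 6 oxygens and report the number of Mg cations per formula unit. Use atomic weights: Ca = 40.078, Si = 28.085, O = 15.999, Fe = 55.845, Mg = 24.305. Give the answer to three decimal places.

0.715 Mg apfu

12.67 wt% MgO ÷ 40.304 g/mol = 0.31436 mol, giving 0.31436 Mg and 0.31436 O.
9.23 wt% FeO ÷ 71.844 g/mol = 0.12847 mol, giving 0.12847 Fe and 0.12847 O.
24.66 wt% CaO ÷ 56.077 g/mol = 0.43975 mol, giving 0.43975 Ca and 0.43975 O.
52.70 wt% SiO2 ÷ 60.083 g/mol = 0.87712 mol, giving 0.87712 Si and 1.75424 O.
Oxygen sums to 2.63682; scaling by 6/2.63682 = 2.27547 puts the formula on 6 O.
Mg: 0.31436 × 2.27547 = 0.715 atoms per formula unit.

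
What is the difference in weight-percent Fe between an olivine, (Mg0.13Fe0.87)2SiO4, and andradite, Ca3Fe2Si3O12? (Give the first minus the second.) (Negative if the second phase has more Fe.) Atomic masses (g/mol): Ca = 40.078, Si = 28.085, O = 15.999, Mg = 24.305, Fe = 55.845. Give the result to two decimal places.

27.71 percentage points

Fe in (Mg0.13Fe0.87)2SiO4: molar mass 195.571 g/mol; 1.74×55.845 = 97.170 g → 49.69 wt%.
Fe in Ca3Fe2Si3O12: molar mass 508.167 g/mol; 2×55.845 = 111.690 g → 21.98 wt%.
Difference = 49.69 − 21.98 = 27.71 percentage points.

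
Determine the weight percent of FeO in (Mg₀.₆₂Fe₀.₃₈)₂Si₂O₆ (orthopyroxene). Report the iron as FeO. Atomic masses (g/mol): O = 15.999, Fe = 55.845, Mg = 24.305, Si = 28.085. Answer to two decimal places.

Formula mass = 224.744 g/mol.
0.76 Fe → 0.7600 mol FeO per formula unit; M(FeO) = 71.844, so FeO mass = 54.601 g.
54.601/224.744 × 100 = 24.29 wt%.

24.29 wt%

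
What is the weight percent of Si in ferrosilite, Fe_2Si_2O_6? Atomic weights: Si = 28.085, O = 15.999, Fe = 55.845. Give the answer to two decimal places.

21.29 wt%

Molar mass of Fe_2Si_2O_6: 2·55.845 + 2·28.085 + 6·15.999 = 263.854 g/mol.
Mass of Si per formula unit: 2 × 28.085 = 56.170 g.
Weight fraction Si = 56.170 / 263.854 = 0.2129.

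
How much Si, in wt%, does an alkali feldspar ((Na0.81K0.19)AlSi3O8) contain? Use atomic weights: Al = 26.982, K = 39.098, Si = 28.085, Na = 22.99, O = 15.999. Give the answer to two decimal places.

Formula mass = 0.81×22.99 + 0.19×39.098 + 1×26.982 + 3×28.085 + 8×15.999 = 265.280 g/mol, of which 84.255 g is Si.
So Si makes up 84.255/265.280 = 0.3176 of the mass, i.e. 31.76%.

31.76 wt%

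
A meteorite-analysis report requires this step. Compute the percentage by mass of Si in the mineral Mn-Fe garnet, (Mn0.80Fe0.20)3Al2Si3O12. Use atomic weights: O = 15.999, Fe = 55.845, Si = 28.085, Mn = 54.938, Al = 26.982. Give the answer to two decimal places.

17.00 weight percent

Formula mass = 2.40*54.938 + 0.60*55.845 + 2*26.982 + 3*28.085 + 12*15.999 = 495.565 g/mol, of which 84.255 g is Si.
So Si makes up 84.255/495.565 = 0.1700 of the mass, i.e. 17.00%.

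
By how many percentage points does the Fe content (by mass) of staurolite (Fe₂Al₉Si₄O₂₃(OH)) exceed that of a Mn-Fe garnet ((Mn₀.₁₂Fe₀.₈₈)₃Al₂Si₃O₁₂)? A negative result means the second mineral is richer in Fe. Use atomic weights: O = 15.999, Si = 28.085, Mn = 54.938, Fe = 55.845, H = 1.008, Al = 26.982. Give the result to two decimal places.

-16.53 percentage points

First mineral: 111.690 g Fe in 851.852 g formula = 13.11 wt% Fe.
Second mineral: 147.431 g Fe in 497.415 g formula = 29.64 wt% Fe.
13.11% − 29.64% gives a difference of -16.53 percentage points.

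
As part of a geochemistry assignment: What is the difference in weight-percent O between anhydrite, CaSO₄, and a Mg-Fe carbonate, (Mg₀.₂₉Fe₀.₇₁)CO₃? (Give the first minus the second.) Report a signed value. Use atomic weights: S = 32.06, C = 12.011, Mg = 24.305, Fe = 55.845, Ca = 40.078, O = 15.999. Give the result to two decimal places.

O in CaSO₄: molar mass 136.134 g/mol; 4×15.999 = 63.996 g → 47.01 wt%.
O in (Mg₀.₂₉Fe₀.₇₁)CO₃: molar mass 106.706 g/mol; 3×15.999 = 47.997 g → 44.98 wt%.
Difference = 47.01 − 44.98 = 2.03 percentage points.

2.03 percentage points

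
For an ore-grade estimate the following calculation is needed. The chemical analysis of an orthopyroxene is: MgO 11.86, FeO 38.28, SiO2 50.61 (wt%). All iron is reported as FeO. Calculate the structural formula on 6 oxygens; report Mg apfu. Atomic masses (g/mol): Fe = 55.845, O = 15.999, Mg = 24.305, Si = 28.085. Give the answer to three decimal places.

0.703 Mg apfu

MgO: 11.86/40.304 = 0.29426 mol → 0.29426 mol Mg, 0.29426 mol O.
FeO: 38.28/71.844 = 0.53282 mol → 0.53282 mol Fe, 0.53282 mol O.
SiO2: 50.61/60.083 = 0.84233 mol → 0.84233 mol Si, 1.68466 mol O.
Total oxygen = 2.51174 mol. Normalization factor = 6/2.51174 = 2.38878.
Mg per 6 O = 0.29426 × 2.38878 = 0.703.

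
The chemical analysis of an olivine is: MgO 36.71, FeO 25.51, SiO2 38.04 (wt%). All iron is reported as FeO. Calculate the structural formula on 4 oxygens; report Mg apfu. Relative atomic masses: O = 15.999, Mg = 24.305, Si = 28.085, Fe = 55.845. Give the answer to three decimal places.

1.439 Mg apfu

MgO (M=40.304): mol = 0.91083; Mg = 0.91083, O = 0.91083.
FeO (M=71.844): mol = 0.35507; Fe = 0.35507, O = 0.35507.
SiO2 (M=60.083): mol = 0.63312; Si = 0.63312, O = 1.26624.
ΣO = 2.53214; factor = 4/ΣO = 1.57969.
Mg apfu = 0.91083 × 1.57969 = 1.439.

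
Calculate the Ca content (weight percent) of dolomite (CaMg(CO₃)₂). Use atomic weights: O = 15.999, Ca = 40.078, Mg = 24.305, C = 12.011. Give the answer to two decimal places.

M(CaMg(CO₃)₂) = 184.399 g/mol.
Ca contributes 1 × 40.078 = 40.078 g per mole.
40.078/184.399 = 0.2173 → 21.73%.

21.73 weight percent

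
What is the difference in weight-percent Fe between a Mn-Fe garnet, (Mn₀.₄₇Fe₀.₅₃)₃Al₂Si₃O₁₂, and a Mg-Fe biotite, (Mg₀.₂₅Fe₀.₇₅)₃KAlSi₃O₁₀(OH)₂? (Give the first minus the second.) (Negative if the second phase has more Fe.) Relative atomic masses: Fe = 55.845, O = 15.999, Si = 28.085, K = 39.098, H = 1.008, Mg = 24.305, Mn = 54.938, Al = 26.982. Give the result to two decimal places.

M((Mn₀.₄₇Fe₀.₅₃)₃Al₂Si₃O₁₂) = 496.463 g/mol, so wt% Fe = 88.794/496.463 × 100 = 17.89%.
M((Mg₀.₂₅Fe₀.₇₅)₃KAlSi₃O₁₀(OH)₂) = 488.219 g/mol, so wt% Fe = 125.651/488.219 × 100 = 25.74%.
17.89 − 25.74 = -7.85 pp.

-7.85 percentage points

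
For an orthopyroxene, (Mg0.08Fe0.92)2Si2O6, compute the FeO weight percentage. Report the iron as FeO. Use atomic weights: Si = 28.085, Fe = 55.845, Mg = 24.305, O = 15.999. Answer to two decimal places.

M((Mg0.08Fe0.92)2Si2O6) = 258.808 g/mol; M(FeO) = 71.844 g/mol.
Moles FeO per formula unit = 1.84 Fe ÷ 1 = 1.8400.
FeO fraction = (1.8400 × 71.844) / 258.808 = 132.193/258.808 = 0.5108.

51.08 wt%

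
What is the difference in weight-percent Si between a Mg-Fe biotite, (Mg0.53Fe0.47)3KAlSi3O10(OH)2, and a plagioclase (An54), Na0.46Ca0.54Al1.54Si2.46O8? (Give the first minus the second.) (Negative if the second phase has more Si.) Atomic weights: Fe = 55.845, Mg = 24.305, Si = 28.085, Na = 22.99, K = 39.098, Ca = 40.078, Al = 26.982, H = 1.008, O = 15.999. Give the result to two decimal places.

M((Mg0.53Fe0.47)3KAlSi3O10(OH)2) = 461.725 g/mol, so wt% Si = 84.255/461.725 × 100 = 18.25%.
M(Na0.46Ca0.54Al1.54Si2.46O8) = 270.851 g/mol, so wt% Si = 69.089/270.851 × 100 = 25.51%.
18.25 − 25.51 = -7.26 pp.

-7.26 percentage points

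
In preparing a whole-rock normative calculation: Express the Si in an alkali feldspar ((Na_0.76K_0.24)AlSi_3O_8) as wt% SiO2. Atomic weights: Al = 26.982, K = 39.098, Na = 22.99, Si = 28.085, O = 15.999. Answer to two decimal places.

Molar mass of (Na_0.76K_0.24)AlSi_3O_8 = 0.76*22.99 + 0.24*39.098 + 1*26.982 + 3*28.085 + 8*15.999 = 266.085 g/mol.
Each formula unit contains 3 Si, equivalent to 3/1 = 3.0000 mol SiO2.
M(SiO2) = 1×28.085 + 2×15.999 = 60.083 g/mol.
Mass of SiO2 per formula unit = 3.0000 × 60.083 = 180.249 g.
SiO2 wt% = 180.249 / 266.085 × 100 = 67.74%.

67.74 wt%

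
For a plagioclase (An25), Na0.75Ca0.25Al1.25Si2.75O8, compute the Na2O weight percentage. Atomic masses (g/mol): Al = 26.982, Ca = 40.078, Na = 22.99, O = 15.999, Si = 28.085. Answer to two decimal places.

8.73 wt%

M(Na0.75Ca0.25Al1.25Si2.75O8) = 266.215 g/mol; M(Na2O) = 61.979 g/mol.
Moles Na2O per formula unit = 0.75 Na ÷ 2 = 0.3750.
Na2O fraction = (0.3750 × 61.979) / 266.215 = 23.242/266.215 = 0.0873.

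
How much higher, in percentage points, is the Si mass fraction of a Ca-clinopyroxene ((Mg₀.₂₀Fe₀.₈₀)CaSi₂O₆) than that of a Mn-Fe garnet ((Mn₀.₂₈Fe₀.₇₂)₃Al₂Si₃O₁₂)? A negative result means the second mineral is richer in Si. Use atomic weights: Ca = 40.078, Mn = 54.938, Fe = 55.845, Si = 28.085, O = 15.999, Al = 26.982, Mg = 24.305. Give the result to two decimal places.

6.28 percentage points

Si in (Mg₀.₂₀Fe₀.₈₀)CaSi₂O₆: molar mass 241.779 g/mol; 2×28.085 = 56.170 g → 23.23 wt%.
Si in (Mn₀.₂₈Fe₀.₇₂)₃Al₂Si₃O₁₂: molar mass 496.980 g/mol; 3×28.085 = 84.255 g → 16.95 wt%.
Difference = 23.23 − 16.95 = 6.28 percentage points.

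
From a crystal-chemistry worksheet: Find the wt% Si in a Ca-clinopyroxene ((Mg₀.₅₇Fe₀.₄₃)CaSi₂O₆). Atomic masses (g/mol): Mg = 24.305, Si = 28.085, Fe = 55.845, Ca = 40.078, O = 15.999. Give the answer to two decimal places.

Formula mass = 0.57·24.305 + 0.43·55.845 + 1·40.078 + 2·28.085 + 6·15.999 = 230.109 g/mol, of which 56.170 g is Si.
So Si makes up 56.170/230.109 = 0.2441 of the mass, i.e. 24.41%.

24.41 mass %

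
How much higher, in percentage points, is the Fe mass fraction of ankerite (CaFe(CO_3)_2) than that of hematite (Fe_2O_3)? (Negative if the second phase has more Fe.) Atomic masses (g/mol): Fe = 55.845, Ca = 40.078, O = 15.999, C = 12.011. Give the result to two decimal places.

M(CaFe(CO_3)_2) = 215.939 g/mol, so wt% Fe = 55.845/215.939 × 100 = 25.86%.
M(Fe_2O_3) = 159.687 g/mol, so wt% Fe = 111.690/159.687 × 100 = 69.94%.
25.86 − 69.94 = -44.08 pp.

-44.08 percentage points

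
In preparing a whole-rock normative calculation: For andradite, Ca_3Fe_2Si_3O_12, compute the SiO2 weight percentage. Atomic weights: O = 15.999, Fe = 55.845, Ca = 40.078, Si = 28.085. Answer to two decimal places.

M(Ca_3Fe_2Si_3O_12) = 508.167 g/mol; M(SiO2) = 60.083 g/mol.
Moles SiO2 per formula unit = 3 Si ÷ 1 = 3.0000.
SiO2 fraction = (3.0000 × 60.083) / 508.167 = 180.249/508.167 = 0.3547.

35.47 wt%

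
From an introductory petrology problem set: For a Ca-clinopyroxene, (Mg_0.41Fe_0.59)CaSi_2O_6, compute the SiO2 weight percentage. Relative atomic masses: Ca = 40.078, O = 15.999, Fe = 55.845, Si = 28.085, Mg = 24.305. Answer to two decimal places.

51.10 wt%

Molar mass of (Mg_0.41Fe_0.59)CaSi_2O_6 = 0.41·24.305 + 0.59·55.845 + 1·40.078 + 2·28.085 + 6·15.999 = 235.156 g/mol.
Each formula unit contains 2 Si, equivalent to 2/1 = 2.0000 mol SiO2.
M(SiO2) = 1×28.085 + 2×15.999 = 60.083 g/mol.
Mass of SiO2 per formula unit = 2.0000 × 60.083 = 120.166 g.
SiO2 wt% = 120.166 / 235.156 × 100 = 51.10%.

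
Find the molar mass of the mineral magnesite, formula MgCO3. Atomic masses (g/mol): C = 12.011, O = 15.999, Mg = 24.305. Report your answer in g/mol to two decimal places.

84.31 g/mol

Mg: 1 × 24.305 = 24.3050
C: 1 × 12.011 = 12.0110
O: 3 × 15.999 = 47.9970
Summing the contributions gives the formula mass.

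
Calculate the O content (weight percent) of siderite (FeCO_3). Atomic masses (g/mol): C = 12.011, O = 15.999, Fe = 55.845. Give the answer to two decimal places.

41.43 weight percent

M(FeCO_3) = 115.853 g/mol.
O contributes 3 × 15.999 = 47.997 g per mole.
47.997/115.853 = 0.4143 → 41.43%.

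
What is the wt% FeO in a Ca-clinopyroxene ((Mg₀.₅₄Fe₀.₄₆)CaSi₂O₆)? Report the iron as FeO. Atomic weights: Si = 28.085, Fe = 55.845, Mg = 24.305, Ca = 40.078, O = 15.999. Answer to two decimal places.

14.30 wt%

Formula mass = 231.055 g/mol.
0.46 Fe → 0.4600 mol FeO per formula unit; M(FeO) = 71.844, so FeO mass = 33.048 g.
33.048/231.055 × 100 = 14.30 wt%.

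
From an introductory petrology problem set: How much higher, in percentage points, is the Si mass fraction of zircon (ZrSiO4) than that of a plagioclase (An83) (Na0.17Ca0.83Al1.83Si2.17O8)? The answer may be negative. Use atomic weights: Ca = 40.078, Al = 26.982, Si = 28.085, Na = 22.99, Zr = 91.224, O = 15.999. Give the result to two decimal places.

Si in ZrSiO4: molar mass 183.305 g/mol; 1×28.085 = 28.085 g → 15.32 wt%.
Si in Na0.17Ca0.83Al1.83Si2.17O8: molar mass 275.487 g/mol; 2.17×28.085 = 60.944 g → 22.12 wt%.
Difference = 15.32 − 22.12 = -6.80 percentage points.

-6.80 percentage points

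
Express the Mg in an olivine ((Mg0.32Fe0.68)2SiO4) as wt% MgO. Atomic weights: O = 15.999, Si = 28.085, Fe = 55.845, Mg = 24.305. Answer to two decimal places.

14.05 wt%

M((Mg0.32Fe0.68)2SiO4) = 183.585 g/mol; M(MgO) = 40.304 g/mol.
Moles MgO per formula unit = 0.64 Mg ÷ 1 = 0.6400.
MgO fraction = (0.6400 × 40.304) / 183.585 = 25.795/183.585 = 0.1405.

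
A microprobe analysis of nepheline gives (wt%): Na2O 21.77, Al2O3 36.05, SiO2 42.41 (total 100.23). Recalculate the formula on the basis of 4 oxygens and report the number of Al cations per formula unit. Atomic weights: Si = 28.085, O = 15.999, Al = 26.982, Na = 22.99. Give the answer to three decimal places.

Na2O (M=61.979): mol = 0.35125; Na = 0.70250, O = 0.35125.
Al2O3 (M=101.961): mol = 0.35357; Al = 0.70714, O = 1.06071.
SiO2 (M=60.083): mol = 0.70586; Si = 0.70586, O = 1.41172.
ΣO = 2.82368; factor = 4/ΣO = 1.41659.
Al apfu = 0.70714 × 1.41659 = 1.002.

1.002 Al apfu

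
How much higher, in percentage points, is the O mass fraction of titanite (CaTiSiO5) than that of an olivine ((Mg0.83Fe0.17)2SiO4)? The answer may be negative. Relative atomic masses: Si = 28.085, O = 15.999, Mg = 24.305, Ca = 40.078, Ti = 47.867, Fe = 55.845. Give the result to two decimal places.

-1.46 percentage points

First mineral: 79.995 g O in 196.025 g formula = 40.81 wt% O.
Second mineral: 63.996 g O in 151.415 g formula = 42.27 wt% O.
40.81% − 42.27% gives a difference of -1.46 percentage points.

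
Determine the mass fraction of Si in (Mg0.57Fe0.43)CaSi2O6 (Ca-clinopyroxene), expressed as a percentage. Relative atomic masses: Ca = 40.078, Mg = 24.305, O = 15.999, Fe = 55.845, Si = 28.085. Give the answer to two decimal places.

Formula mass = 0.57·24.305 + 0.43·55.845 + 1·40.078 + 2·28.085 + 6·15.999 = 230.109 g/mol, of which 56.170 g is Si.
So Si makes up 56.170/230.109 = 0.2441 of the mass, i.e. 24.41%.

24.41 weight percent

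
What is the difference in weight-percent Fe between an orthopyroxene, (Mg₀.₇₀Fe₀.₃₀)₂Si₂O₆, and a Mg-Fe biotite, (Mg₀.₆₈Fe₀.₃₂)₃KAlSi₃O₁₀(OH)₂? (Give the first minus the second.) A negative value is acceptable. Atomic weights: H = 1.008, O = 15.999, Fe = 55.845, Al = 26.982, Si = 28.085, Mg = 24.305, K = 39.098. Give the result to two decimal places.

3.27 percentage points

M((Mg₀.₇₀Fe₀.₃₀)₂Si₂O₆) = 219.698 g/mol, so wt% Fe = 33.507/219.698 × 100 = 15.25%.
M((Mg₀.₆₈Fe₀.₃₂)₃KAlSi₃O₁₀(OH)₂) = 447.532 g/mol, so wt% Fe = 53.611/447.532 × 100 = 11.98%.
15.25 − 11.98 = 3.27 pp.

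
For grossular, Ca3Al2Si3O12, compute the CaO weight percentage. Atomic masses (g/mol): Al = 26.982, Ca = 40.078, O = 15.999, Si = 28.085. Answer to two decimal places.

Molar mass of Ca3Al2Si3O12 = 3*40.078 + 2*26.982 + 3*28.085 + 12*15.999 = 450.441 g/mol.
Each formula unit contains 3 Ca, equivalent to 3/1 = 3.0000 mol CaO.
M(CaO) = 1×40.078 + 1×15.999 = 56.077 g/mol.
Mass of CaO per formula unit = 3.0000 × 56.077 = 168.231 g.
CaO wt% = 168.231 / 450.441 × 100 = 37.35%.

37.35 wt%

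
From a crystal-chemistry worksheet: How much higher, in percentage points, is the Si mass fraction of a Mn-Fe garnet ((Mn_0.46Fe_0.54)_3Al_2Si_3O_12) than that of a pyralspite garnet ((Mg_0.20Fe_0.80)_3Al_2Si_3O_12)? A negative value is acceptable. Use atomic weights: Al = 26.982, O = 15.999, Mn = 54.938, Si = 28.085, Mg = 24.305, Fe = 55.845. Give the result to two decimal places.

First mineral: 84.255 g Si in 496.490 g formula = 16.97 wt% Si.
Second mineral: 84.255 g Si in 478.818 g formula = 17.60 wt% Si.
16.97% − 17.60% gives a difference of -0.63 percentage points.

-0.63 percentage points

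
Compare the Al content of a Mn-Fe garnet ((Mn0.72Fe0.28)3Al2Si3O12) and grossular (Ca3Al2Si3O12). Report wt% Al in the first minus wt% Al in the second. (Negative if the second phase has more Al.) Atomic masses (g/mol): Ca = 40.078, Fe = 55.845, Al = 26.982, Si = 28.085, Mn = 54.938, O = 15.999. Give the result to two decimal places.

-1.10 percentage points

M((Mn0.72Fe0.28)3Al2Si3O12) = 495.783 g/mol, so wt% Al = 53.964/495.783 × 100 = 10.88%.
M(Ca3Al2Si3O12) = 450.441 g/mol, so wt% Al = 53.964/450.441 × 100 = 11.98%.
10.88 − 11.98 = -1.10 pp.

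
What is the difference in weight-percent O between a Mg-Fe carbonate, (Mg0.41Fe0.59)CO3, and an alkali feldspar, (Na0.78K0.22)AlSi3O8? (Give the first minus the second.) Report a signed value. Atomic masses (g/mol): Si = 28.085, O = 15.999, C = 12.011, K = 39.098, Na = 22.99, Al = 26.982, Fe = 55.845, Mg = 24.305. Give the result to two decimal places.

O in (Mg0.41Fe0.59)CO3: molar mass 102.922 g/mol; 3×15.999 = 47.997 g → 46.63 wt%.
O in (Na0.78K0.22)AlSi3O8: molar mass 265.763 g/mol; 8×15.999 = 127.992 g → 48.16 wt%.
Difference = 46.63 − 48.16 = -1.53 percentage points.

-1.53 percentage points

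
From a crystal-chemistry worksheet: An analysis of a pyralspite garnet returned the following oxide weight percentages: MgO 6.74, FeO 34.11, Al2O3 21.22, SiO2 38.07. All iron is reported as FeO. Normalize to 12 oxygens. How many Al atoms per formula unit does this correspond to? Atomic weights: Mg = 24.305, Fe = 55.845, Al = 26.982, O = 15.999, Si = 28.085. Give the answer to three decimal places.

1.971 Al apfu

6.74 wt% MgO ÷ 40.304 g/mol = 0.16723 mol, giving 0.16723 Mg and 0.16723 O.
34.11 wt% FeO ÷ 71.844 g/mol = 0.47478 mol, giving 0.47478 Fe and 0.47478 O.
21.22 wt% Al2O3 ÷ 101.961 g/mol = 0.20812 mol, giving 0.41624 Al and 0.62436 O.
38.07 wt% SiO2 ÷ 60.083 g/mol = 0.63362 mol, giving 0.63362 Si and 1.26724 O.
Oxygen sums to 2.53361; scaling by 12/2.53361 = 4.73632 puts the formula on 12 O.
Al: 0.41624 × 4.73632 = 1.971 atoms per formula unit.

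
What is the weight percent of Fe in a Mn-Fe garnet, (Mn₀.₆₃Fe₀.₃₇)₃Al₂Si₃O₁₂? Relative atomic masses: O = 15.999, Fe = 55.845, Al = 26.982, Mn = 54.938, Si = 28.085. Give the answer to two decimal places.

M((Mn₀.₆₃Fe₀.₃₇)₃Al₂Si₃O₁₂) = 496.028 g/mol.
Fe contributes 1.11 × 55.845 = 61.988 g per mole.
61.988/496.028 = 0.1250 → 12.50%.

12.50 mass %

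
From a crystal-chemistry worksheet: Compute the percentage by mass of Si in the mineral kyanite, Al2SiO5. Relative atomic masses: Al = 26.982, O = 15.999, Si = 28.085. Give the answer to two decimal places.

Formula mass = 2·26.982 + 1·28.085 + 5·15.999 = 162.044 g/mol, of which 28.085 g is Si.
So Si makes up 28.085/162.044 = 0.1733 of the mass, i.e. 17.33%.

17.33 wt%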